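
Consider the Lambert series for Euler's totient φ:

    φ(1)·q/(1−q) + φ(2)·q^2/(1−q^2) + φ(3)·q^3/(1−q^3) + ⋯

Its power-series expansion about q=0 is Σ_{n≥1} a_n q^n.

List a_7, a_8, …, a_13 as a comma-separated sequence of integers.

n=7: 1·7 7·1  φ→[1+6]=7
d|8:{8,4,2,1}  Σφ=4+2+1+1=8
d|9:{9,3,1}  Σφ=6+2+1=9
q^10  k|10↦φ(k): 10:4 5:4 2:1 1:1  a_10=10
[q^11] φ(1)=1,φ(11)=10 ⇒ 11
q^12  k|12↦φ(k): 1:1 2:1 3:2 4:2 6:2 12:4  a_12=12
n=13: 13·1 1·13  φ→[12+1]=13

7, 8, 9, 10, 11, 12, 13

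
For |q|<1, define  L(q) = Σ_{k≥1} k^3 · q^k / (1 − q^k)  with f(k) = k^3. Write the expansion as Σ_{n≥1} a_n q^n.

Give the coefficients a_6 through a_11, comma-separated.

[q^6] f(6)=216,f(3)=27,f(2)=8,f(1)=1 ⇒ 252
n=7: 1·7 7·1  f→[1+343]=344
q^8  k|8↦f(k): 8:512 4:64 2:8 1:1  a_8=585
n=9: 9·1 3·3 1·9  f→[729+27+1]=757
d|10:{10,5,2,1}  Σf=1000+125+8+1=1134
q^11  k|11↦f(k): 11:1331 1:1  a_11=1332

252, 344, 585, 757, 1134, 1332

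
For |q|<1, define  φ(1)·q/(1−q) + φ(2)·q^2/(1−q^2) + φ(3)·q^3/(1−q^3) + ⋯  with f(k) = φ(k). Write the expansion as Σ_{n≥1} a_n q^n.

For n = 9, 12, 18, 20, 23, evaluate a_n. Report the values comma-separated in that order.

n=9: 1·9 3·3 9·1  φ→[1+2+6]=9
[q^12] φ(1)=1,φ(2)=1,φ(3)=2,φ(4)=2,φ(6)=2,φ(12)=4 ⇒ 12
[q^18] φ(18)=6,φ(9)=6,φ(6)=2,φ(3)=2,φ(2)=1,φ(1)=1 ⇒ 18
n=20: 20·1 10·2 5·4 4·5 2·10 1·20  φ→[8+4+4+2+1+1]=20
q^23  k|23↦φ(k): 23:22 1:1  a_23=23

9, 12, 18, 20, 23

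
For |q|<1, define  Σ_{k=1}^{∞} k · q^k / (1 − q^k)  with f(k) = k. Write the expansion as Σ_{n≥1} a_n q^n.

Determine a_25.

a_25 = 31

d|25:{25,5,1}  Σf=25+5+1=31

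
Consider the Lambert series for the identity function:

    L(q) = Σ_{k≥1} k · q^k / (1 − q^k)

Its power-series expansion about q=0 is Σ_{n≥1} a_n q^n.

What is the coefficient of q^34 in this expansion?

d|34:{34,17,2,1}  Σf=34+17+2+1=54

a_34 = 54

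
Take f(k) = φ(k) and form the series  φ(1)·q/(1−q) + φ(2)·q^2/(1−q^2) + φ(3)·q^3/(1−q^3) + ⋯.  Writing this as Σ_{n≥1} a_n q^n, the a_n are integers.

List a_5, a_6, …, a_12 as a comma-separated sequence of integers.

n=5: 1·5 5·1  φ→[1+4]=5
n=6: 6·1 3·2 2·3 1·6  φ→[2+2+1+1]=6
d|7:{1,7}  Σφ=1+6=7
[q^8] φ(1)=1,φ(2)=1,φ(4)=2,φ(8)=4 ⇒ 8
q^9  k|9↦φ(k): 9:6 3:2 1:1  a_9=9
q^10  k|10↦φ(k): 10:4 5:4 2:1 1:1  a_10=10
[q^11] φ(11)=10,φ(1)=1 ⇒ 11
n=12: 1·12 2·6 3·4 4·3 6·2 12·1  φ→[1+1+2+2+2+4]=12

5, 6, 7, 8, 9, 10, 11, 12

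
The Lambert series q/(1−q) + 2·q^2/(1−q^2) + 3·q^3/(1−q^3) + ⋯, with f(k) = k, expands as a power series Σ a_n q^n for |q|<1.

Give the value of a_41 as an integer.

q^41  k|41↦f(k): 1:1 41:41  a_41=42

a_41 = 42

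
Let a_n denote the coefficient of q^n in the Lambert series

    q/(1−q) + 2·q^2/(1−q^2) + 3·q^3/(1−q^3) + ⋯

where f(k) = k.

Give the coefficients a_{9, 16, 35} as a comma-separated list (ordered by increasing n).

13, 31, 48

q^9  k|9↦f(k): 1:1 3:3 9:9  a_9=13
q^16  k|16↦f(k): 1:1 2:2 4:4 8:8 16:16  a_16=31
n=35: 1·35 5·7 7·5 35·1  f→[1+5+7+35]=48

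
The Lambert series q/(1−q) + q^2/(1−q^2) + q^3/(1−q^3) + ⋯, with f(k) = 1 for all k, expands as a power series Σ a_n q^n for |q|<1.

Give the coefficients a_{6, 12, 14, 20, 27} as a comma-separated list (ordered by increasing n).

q^6  k|6↦f(k): 1:1 2:1 3:1 6:1  a_6=4
n=12: 1·12 2·6 3·4 4·3 6·2 12·1  f→[1+1+1+1+1+1]=6
d|14:{14,7,2,1}  Σf=1+1+1+1=4
d|20:{1,2,4,5,10,20}  Σf=1+1+1+1+1+1=6
n=27: 1·27 3·9 9·3 27·1  f→[1+1+1+1]=4

4, 6, 4, 6, 4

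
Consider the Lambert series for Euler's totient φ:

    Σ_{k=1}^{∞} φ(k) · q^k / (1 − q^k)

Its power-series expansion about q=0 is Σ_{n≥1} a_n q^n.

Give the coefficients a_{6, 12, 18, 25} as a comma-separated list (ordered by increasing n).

d|6:{1,2,3,6}  Σφ=1+1+2+2=6
d|12:{12,6,4,3,2,1}  Σφ=4+2+2+2+1+1=12
d|18:{18,9,6,3,2,1}  Σφ=6+6+2+2+1+1=18
[q^25] φ(1)=1,φ(5)=4,φ(25)=20 ⇒ 25

6, 12, 18, 25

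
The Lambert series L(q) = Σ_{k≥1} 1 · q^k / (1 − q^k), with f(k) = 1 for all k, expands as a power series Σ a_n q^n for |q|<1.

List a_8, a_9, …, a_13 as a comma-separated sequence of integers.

4, 3, 4, 2, 6, 2

q^8  k|8↦f(k): 8:1 4:1 2:1 1:1  a_8=4
n=9: 9·1 3·3 1·9  f→[1+1+1]=3
d|10:{10,5,2,1}  Σf=1+1+1+1=4
q^11  k|11↦f(k): 1:1 11:1  a_11=2
[q^12] f(12)=1,f(6)=1,f(4)=1,f(3)=1,f(2)=1,f(1)=1 ⇒ 6
d|13:{13,1}  Σf=1+1=2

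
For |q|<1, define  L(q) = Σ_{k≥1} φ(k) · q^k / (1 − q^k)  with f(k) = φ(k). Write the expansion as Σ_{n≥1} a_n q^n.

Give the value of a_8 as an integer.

n=8: 8·1 4·2 2·4 1·8  φ→[4+2+1+1]=8

a_8 = 8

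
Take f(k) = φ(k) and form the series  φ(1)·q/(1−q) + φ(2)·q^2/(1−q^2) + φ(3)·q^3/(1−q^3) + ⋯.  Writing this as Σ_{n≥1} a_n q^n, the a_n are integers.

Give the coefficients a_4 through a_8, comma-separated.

n=4: 4·1 2·2 1·4  φ→[2+1+1]=4
d|5:{5,1}  Σφ=4+1=5
q^6  k|6↦φ(k): 1:1 2:1 3:2 6:2  a_6=6
[q^7] φ(1)=1,φ(7)=6 ⇒ 7
n=8: 8·1 4·2 2·4 1·8  φ→[4+2+1+1]=8

4, 5, 6, 7, 8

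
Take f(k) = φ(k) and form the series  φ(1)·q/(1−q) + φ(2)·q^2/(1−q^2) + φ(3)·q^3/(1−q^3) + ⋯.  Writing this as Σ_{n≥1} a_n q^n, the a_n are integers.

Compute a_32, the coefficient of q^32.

[q^32] φ(1)=1,φ(2)=1,φ(4)=2,φ(8)=4,φ(16)=8,φ(32)=16 ⇒ 32

a_32 = 32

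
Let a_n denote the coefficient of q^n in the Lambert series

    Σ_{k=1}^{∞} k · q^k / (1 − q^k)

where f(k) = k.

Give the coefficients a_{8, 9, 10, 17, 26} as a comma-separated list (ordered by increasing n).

15, 13, 18, 18, 42

n=8: 8·1 4·2 2·4 1·8  f→[8+4+2+1]=15
d|9:{1,3,9}  Σf=1+3+9=13
d|10:{1,2,5,10}  Σf=1+2+5+10=18
d|17:{1,17}  Σf=1+17=18
[q^26] f(26)=26,f(13)=13,f(2)=2,f(1)=1 ⇒ 42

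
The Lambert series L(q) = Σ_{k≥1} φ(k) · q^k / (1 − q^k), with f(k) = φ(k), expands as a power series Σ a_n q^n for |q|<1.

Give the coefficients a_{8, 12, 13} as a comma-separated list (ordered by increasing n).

d|8:{1,2,4,8}  Σφ=1+1+2+4=8
n=12: 1·12 2·6 3·4 4·3 6·2 12·1  φ→[1+1+2+2+2+4]=12
q^13  k|13↦φ(k): 1:1 13:12  a_13=13

8, 12, 13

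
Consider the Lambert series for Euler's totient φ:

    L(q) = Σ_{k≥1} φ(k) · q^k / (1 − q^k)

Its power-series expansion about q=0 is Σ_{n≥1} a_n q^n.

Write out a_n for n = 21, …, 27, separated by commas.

q^21  k|21↦φ(k): 21:12 7:6 3:2 1:1  a_21=21
n=22: 1·22 2·11 11·2 22·1  φ→[1+1+10+10]=22
[q^23] φ(23)=22,φ(1)=1 ⇒ 23
d|24:{24,12,8,6,4,3,2,1}  Σφ=8+4+4+2+2+2+1+1=24
n=25: 25·1 5·5 1·25  φ→[20+4+1]=25
n=26: 26·1 13·2 2·13 1·26  φ→[12+12+1+1]=26
d|27:{27,9,3,1}  Σφ=18+6+2+1=27

21, 22, 23, 24, 25, 26, 27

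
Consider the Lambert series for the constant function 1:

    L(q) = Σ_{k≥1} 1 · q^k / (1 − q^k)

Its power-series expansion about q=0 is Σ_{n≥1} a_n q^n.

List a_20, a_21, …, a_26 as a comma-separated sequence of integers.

n=20: 1·20 2·10 4·5 5·4 10·2 20·1  f→[1+1+1+1+1+1]=6
d|21:{21,7,3,1}  Σf=1+1+1+1=4
[q^22] f(22)=1,f(11)=1,f(2)=1,f(1)=1 ⇒ 4
n=23: 1·23 23·1  f→[1+1]=2
[q^24] f(1)=1,f(2)=1,f(3)=1,f(4)=1,f(6)=1,f(8)=1,f(12)=1,f(24)=1 ⇒ 8
[q^25] f(25)=1,f(5)=1,f(1)=1 ⇒ 3
[q^26] f(26)=1,f(13)=1,f(2)=1,f(1)=1 ⇒ 4

6, 4, 4, 2, 8, 3, 4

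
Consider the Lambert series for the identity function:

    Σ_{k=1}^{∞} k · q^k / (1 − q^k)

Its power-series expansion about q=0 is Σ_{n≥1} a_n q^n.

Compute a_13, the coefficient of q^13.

a_13 = 14

d|13:{13,1}  Σf=13+1=14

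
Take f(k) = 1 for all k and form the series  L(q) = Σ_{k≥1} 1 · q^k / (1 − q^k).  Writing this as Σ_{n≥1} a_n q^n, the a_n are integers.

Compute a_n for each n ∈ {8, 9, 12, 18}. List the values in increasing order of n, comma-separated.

q^8  k|8↦f(k): 1:1 2:1 4:1 8:1  a_8=4
q^9  k|9↦f(k): 9:1 3:1 1:1  a_9=3
n=12: 12·1 6·2 4·3 3·4 2·6 1·12  f→[1+1+1+1+1+1]=6
q^18  k|18↦f(k): 18:1 9:1 6:1 3:1 2:1 1:1  a_18=6

4, 3, 6, 6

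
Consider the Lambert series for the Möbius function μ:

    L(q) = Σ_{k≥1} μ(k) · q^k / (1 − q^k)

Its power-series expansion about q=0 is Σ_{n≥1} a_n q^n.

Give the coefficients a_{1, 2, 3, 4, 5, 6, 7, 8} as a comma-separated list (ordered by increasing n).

n=1: 1·1  μ→[1]=1
n=2: 2·1 1·2  μ→[(-1)+1]=0
q^3  k|3↦μ(k): 3:-1 1:1  a_3=0
n=4: 4·1 2·2 1·4  μ→[0+(-1)+1]=0
d|5:{1,5}  Σμ=1+(-1)=0
q^6  k|6↦μ(k): 6:1 3:-1 2:-1 1:1  a_6=0
q^7  k|7↦μ(k): 1:1 7:-1  a_7=0
d|8:{8,4,2,1}  Σμ=0+0+(-1)+1=0

1, 0, 0, 0, 0, 0, 0, 0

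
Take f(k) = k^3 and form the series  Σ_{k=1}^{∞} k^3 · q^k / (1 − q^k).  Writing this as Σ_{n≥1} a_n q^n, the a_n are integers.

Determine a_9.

d|9:{9,3,1}  Σf=729+27+1=757

a_9 = 757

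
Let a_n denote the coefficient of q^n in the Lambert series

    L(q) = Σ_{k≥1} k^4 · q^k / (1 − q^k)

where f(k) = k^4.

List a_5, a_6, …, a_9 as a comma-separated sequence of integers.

d|5:{1,5}  Σf=1+625=626
d|6:{6,3,2,1}  Σf=1296+81+16+1=1394
n=7: 1·7 7·1  f→[1+2401]=2402
n=8: 8·1 4·2 2·4 1·8  f→[4096+256+16+1]=4369
d|9:{1,3,9}  Σf=1+81+6561=6643

626, 1394, 2402, 4369, 6643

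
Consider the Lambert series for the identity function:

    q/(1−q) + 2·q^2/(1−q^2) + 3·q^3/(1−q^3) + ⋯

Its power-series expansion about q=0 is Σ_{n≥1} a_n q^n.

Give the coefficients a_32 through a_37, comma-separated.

n=32: 32·1 16·2 8·4 4·8 2·16 1·32  f→[32+16+8+4+2+1]=63
d|33:{1,3,11,33}  Σf=1+3+11+33=48
[q^34] f(34)=34,f(17)=17,f(2)=2,f(1)=1 ⇒ 54
n=35: 35·1 7·5 5·7 1·35  f→[35+7+5+1]=48
d|36:{1,2,3,4,6,9,12,18,36}  Σf=1+2+3+4+6+9+12+18+36=91
[q^37] f(1)=1,f(37)=37 ⇒ 38

63, 48, 54, 48, 91, 38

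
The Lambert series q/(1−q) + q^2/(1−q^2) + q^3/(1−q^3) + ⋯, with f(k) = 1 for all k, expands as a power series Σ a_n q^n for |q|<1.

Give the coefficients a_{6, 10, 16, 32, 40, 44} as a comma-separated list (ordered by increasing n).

4, 4, 5, 6, 8, 6

n=6: 1·6 2·3 3·2 6·1  f→[1+1+1+1]=4
[q^10] f(10)=1,f(5)=1,f(2)=1,f(1)=1 ⇒ 4
n=16: 1·16 2·8 4·4 8·2 16·1  f→[1+1+1+1+1]=5
n=32: 32·1 16·2 8·4 4·8 2·16 1·32  f→[1+1+1+1+1+1]=6
[q^40] f(1)=1,f(2)=1,f(4)=1,f(5)=1,f(8)=1,f(10)=1,f(20)=1,f(40)=1 ⇒ 8
[q^44] f(44)=1,f(22)=1,f(11)=1,f(4)=1,f(2)=1,f(1)=1 ⇒ 6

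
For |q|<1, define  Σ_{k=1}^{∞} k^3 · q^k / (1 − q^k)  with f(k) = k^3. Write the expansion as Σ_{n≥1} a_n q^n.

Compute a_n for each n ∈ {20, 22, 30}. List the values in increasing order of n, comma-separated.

9198, 11988, 31752

[q^20] f(1)=1,f(2)=8,f(4)=64,f(5)=125,f(10)=1000,f(20)=8000 ⇒ 9198
[q^22] f(22)=10648,f(11)=1331,f(2)=8,f(1)=1 ⇒ 11988
d|30:{1,2,3,5,6,10,15,30}  Σf=1+8+27+125+216+1000+3375+27000=31752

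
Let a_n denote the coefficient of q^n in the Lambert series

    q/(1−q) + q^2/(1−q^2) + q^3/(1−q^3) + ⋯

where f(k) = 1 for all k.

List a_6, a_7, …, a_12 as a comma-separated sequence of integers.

d|6:{1,2,3,6}  Σf=1+1+1+1=4
[q^7] f(7)=1,f(1)=1 ⇒ 2
d|8:{1,2,4,8}  Σf=1+1+1+1=4
[q^9] f(1)=1,f(3)=1,f(9)=1 ⇒ 3
d|10:{10,5,2,1}  Σf=1+1+1+1=4
d|11:{1,11}  Σf=1+1=2
d|12:{1,2,3,4,6,12}  Σf=1+1+1+1+1+1=6

4, 2, 4, 3, 4, 2, 6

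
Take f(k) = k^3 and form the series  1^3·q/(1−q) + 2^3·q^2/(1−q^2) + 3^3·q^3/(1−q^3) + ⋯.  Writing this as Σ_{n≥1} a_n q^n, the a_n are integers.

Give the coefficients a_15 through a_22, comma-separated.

n=15: 1·15 3·5 5·3 15·1  f→[1+27+125+3375]=3528
[q^16] f(1)=1,f(2)=8,f(4)=64,f(8)=512,f(16)=4096 ⇒ 4681
[q^17] f(17)=4913,f(1)=1 ⇒ 4914
n=18: 18·1 9·2 6·3 3·6 2·9 1·18  f→[5832+729+216+27+8+1]=6813
d|19:{19,1}  Σf=6859+1=6860
n=20: 20·1 10·2 5·4 4·5 2·10 1·20  f→[8000+1000+125+64+8+1]=9198
q^21  k|21↦f(k): 1:1 3:27 7:343 21:9261  a_21=9632
n=22: 22·1 11·2 2·11 1·22  f→[10648+1331+8+1]=11988

3528, 4681, 4914, 6813, 6860, 9198, 9632, 11988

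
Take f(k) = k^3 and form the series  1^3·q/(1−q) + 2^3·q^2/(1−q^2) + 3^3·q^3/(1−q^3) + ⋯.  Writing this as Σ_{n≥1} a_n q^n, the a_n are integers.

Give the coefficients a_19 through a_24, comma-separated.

q^19  k|19↦f(k): 1:1 19:6859  a_19=6860
n=20: 1·20 2·10 4·5 5·4 10·2 20·1  f→[1+8+64+125+1000+8000]=9198
q^21  k|21↦f(k): 21:9261 7:343 3:27 1:1  a_21=9632
q^22  k|22↦f(k): 1:1 2:8 11:1331 22:10648  a_22=11988
d|23:{23,1}  Σf=12167+1=12168
[q^24] f(1)=1,f(2)=8,f(3)=27,f(4)=64,f(6)=216,f(8)=512,f(12)=1728,f(24)=13824 ⇒ 16380

6860, 9198, 9632, 11988, 12168, 16380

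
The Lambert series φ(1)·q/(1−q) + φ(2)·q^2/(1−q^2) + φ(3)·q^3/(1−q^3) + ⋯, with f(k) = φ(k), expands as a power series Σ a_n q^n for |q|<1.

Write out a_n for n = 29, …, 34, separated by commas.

n=29: 29·1 1·29  φ→[28+1]=29
d|30:{30,15,10,6,5,3,2,1}  Σφ=8+8+4+2+4+2+1+1=30
q^31  k|31↦φ(k): 31:30 1:1  a_31=31
d|32:{32,16,8,4,2,1}  Σφ=16+8+4+2+1+1=32
n=33: 1·33 3·11 11·3 33·1  φ→[1+2+10+20]=33
n=34: 1·34 2·17 17·2 34·1  φ→[1+1+16+16]=34

29, 30, 31, 32, 33, 34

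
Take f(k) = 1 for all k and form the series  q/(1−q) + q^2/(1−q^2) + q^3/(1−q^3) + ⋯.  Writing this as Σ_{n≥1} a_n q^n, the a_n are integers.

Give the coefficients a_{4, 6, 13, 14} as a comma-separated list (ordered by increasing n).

q^4  k|4↦f(k): 4:1 2:1 1:1  a_4=3
n=6: 6·1 3·2 2·3 1·6  f→[1+1+1+1]=4
q^13  k|13↦f(k): 13:1 1:1  a_13=2
d|14:{14,7,2,1}  Σf=1+1+1+1=4

3, 4, 2, 4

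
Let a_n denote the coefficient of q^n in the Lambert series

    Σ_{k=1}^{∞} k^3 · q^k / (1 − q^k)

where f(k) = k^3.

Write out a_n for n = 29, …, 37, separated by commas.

24390, 31752, 29792, 37449, 37296, 44226, 43344, 55261, 50654

d|29:{29,1}  Σf=24389+1=24390
q^30  k|30↦f(k): 1:1 2:8 3:27 5:125 6:216 10:1000 15:3375 30:27000  a_30=31752
d|31:{31,1}  Σf=29791+1=29792
[q^32] f(1)=1,f(2)=8,f(4)=64,f(8)=512,f(16)=4096,f(32)=32768 ⇒ 37449
q^33  k|33↦f(k): 33:35937 11:1331 3:27 1:1  a_33=37296
q^34  k|34↦f(k): 1:1 2:8 17:4913 34:39304  a_34=44226
n=35: 1·35 5·7 7·5 35·1  f→[1+125+343+42875]=43344
q^36  k|36↦f(k): 1:1 2:8 3:27 4:64 6:216 9:729 12:1728 18:5832 36:46656  a_36=55261
n=37: 1·37 37·1  f→[1+50653]=50654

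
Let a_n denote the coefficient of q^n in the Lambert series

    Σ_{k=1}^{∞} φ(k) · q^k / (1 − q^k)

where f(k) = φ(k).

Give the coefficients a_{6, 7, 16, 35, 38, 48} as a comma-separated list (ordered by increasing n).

q^6  k|6↦φ(k): 1:1 2:1 3:2 6:2  a_6=6
n=7: 1·7 7·1  φ→[1+6]=7
n=16: 16·1 8·2 4·4 2·8 1·16  φ→[8+4+2+1+1]=16
[q^35] φ(35)=24,φ(7)=6,φ(5)=4,φ(1)=1 ⇒ 35
d|38:{1,2,19,38}  Σφ=1+1+18+18=38
[q^48] φ(1)=1,φ(2)=1,φ(3)=2,φ(4)=2,φ(6)=2,φ(8)=4,φ(12)=4,φ(16)=8,φ(24)=8,φ(48)=16 ⇒ 48

6, 7, 16, 35, 38, 48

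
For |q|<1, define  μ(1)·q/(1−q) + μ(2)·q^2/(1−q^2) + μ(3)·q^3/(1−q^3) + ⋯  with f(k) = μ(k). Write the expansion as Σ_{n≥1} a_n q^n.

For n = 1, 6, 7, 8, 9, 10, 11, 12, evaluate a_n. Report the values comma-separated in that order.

1, 0, 0, 0, 0, 0, 0, 0

q^1  k|1↦μ(k): 1:1  a_1=1
d|6:{6,3,2,1}  Σμ=1+(-1)+(-1)+1=0
n=7: 1·7 7·1  μ→[1+(-1)]=0
q^8  k|8↦μ(k): 8:0 4:0 2:-1 1:1  a_8=0
n=9: 1·9 3·3 9·1  μ→[1+(-1)+0]=0
n=10: 10·1 5·2 2·5 1·10  μ→[1+(-1)+(-1)+1]=0
n=11: 1·11 11·1  μ→[1+(-1)]=0
n=12: 1·12 2·6 3·4 4·3 6·2 12·1  μ→[1+(-1)+(-1)+0+1+0]=0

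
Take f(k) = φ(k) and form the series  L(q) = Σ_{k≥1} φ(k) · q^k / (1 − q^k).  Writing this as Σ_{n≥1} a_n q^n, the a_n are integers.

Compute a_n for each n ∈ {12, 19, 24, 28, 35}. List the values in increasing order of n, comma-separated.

d|12:{12,6,4,3,2,1}  Σφ=4+2+2+2+1+1=12
[q^19] φ(19)=18,φ(1)=1 ⇒ 19
q^24  k|24↦φ(k): 24:8 12:4 8:4 6:2 4:2 3:2 2:1 1:1  a_24=24
[q^28] φ(28)=12,φ(14)=6,φ(7)=6,φ(4)=2,φ(2)=1,φ(1)=1 ⇒ 28
q^35  k|35↦φ(k): 35:24 7:6 5:4 1:1  a_35=35

12, 19, 24, 28, 35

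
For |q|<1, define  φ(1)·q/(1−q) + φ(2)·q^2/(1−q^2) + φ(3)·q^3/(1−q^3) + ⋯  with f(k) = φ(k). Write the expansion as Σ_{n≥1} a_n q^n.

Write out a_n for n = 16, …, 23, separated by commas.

[q^16] φ(16)=8,φ(8)=4,φ(4)=2,φ(2)=1,φ(1)=1 ⇒ 16
[q^17] φ(17)=16,φ(1)=1 ⇒ 17
n=18: 18·1 9·2 6·3 3·6 2·9 1·18  φ→[6+6+2+2+1+1]=18
[q^19] φ(1)=1,φ(19)=18 ⇒ 19
[q^20] φ(20)=8,φ(10)=4,φ(5)=4,φ(4)=2,φ(2)=1,φ(1)=1 ⇒ 20
[q^21] φ(1)=1,φ(3)=2,φ(7)=6,φ(21)=12 ⇒ 21
d|22:{1,2,11,22}  Σφ=1+1+10+10=22
q^23  k|23↦φ(k): 23:22 1:1  a_23=23

16, 17, 18, 19, 20, 21, 22, 23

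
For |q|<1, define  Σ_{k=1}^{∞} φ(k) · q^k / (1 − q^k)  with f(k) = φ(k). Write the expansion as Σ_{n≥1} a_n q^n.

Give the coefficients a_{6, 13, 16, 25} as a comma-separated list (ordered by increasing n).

n=6: 1·6 2·3 3·2 6·1  φ→[1+1+2+2]=6
[q^13] φ(1)=1,φ(13)=12 ⇒ 13
d|16:{1,2,4,8,16}  Σφ=1+1+2+4+8=16
[q^25] φ(25)=20,φ(5)=4,φ(1)=1 ⇒ 25

6, 13, 16, 25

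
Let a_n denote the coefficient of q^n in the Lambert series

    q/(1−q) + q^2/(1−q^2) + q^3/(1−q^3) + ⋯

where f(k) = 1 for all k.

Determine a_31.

n=31: 31·1 1·31  f→[1+1]=2

a_31 = 2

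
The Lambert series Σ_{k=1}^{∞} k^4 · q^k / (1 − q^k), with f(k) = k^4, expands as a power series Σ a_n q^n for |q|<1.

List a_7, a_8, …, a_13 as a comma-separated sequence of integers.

[q^7] f(7)=2401,f(1)=1 ⇒ 2402
q^8  k|8↦f(k): 8:4096 4:256 2:16 1:1  a_8=4369
d|9:{9,3,1}  Σf=6561+81+1=6643
[q^10] f(1)=1,f(2)=16,f(5)=625,f(10)=10000 ⇒ 10642
d|11:{1,11}  Σf=1+14641=14642
q^12  k|12↦f(k): 12:20736 6:1296 4:256 3:81 2:16 1:1  a_12=22386
n=13: 1·13 13·1  f→[1+28561]=28562

2402, 4369, 6643, 10642, 14642, 22386, 28562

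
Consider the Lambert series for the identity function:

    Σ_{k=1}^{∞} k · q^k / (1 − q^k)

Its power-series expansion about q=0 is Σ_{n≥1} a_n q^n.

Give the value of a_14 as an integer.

d|14:{1,2,7,14}  Σf=1+2+7+14=24

a_14 = 24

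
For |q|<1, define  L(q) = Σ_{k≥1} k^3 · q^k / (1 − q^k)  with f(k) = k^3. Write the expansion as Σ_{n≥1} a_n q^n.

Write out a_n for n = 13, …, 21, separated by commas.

q^13  k|13↦f(k): 1:1 13:2197  a_13=2198
[q^14] f(1)=1,f(2)=8,f(7)=343,f(14)=2744 ⇒ 3096
q^15  k|15↦f(k): 15:3375 5:125 3:27 1:1  a_15=3528
d|16:{1,2,4,8,16}  Σf=1+8+64+512+4096=4681
d|17:{1,17}  Σf=1+4913=4914
q^18  k|18↦f(k): 18:5832 9:729 6:216 3:27 2:8 1:1  a_18=6813
q^19  k|19↦f(k): 1:1 19:6859  a_19=6860
n=20: 20·1 10·2 5·4 4·5 2·10 1·20  f→[8000+1000+125+64+8+1]=9198
[q^21] f(21)=9261,f(7)=343,f(3)=27,f(1)=1 ⇒ 9632

2198, 3096, 3528, 4681, 4914, 6813, 6860, 9198, 9632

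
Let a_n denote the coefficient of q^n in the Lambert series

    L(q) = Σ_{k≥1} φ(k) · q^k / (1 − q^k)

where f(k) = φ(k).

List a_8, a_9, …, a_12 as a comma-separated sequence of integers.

q^8  k|8↦φ(k): 8:4 4:2 2:1 1:1  a_8=8
n=9: 1·9 3·3 9·1  φ→[1+2+6]=9
n=10: 1·10 2·5 5·2 10·1  φ→[1+1+4+4]=10
n=11: 11·1 1·11  φ→[10+1]=11
[q^12] φ(12)=4,φ(6)=2,φ(4)=2,φ(3)=2,φ(2)=1,φ(1)=1 ⇒ 12

8, 9, 10, 11, 12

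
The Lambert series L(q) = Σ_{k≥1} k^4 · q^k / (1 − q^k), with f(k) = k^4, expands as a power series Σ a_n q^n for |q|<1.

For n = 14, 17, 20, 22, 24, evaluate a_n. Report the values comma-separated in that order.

q^14  k|14↦f(k): 14:38416 7:2401 2:16 1:1  a_14=40834
[q^17] f(17)=83521,f(1)=1 ⇒ 83522
d|20:{1,2,4,5,10,20}  Σf=1+16+256+625+10000+160000=170898
[q^22] f(1)=1,f(2)=16,f(11)=14641,f(22)=234256 ⇒ 248914
[q^24] f(1)=1,f(2)=16,f(3)=81,f(4)=256,f(6)=1296,f(8)=4096,f(12)=20736,f(24)=331776 ⇒ 358258

40834, 83522, 170898, 248914, 358258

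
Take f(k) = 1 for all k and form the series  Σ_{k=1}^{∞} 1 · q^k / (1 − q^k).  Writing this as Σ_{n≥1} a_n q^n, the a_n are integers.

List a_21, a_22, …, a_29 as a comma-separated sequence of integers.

q^21  k|21↦f(k): 21:1 7:1 3:1 1:1  a_21=4
d|22:{22,11,2,1}  Σf=1+1+1+1=4
d|23:{23,1}  Σf=1+1=2
q^24  k|24↦f(k): 24:1 12:1 8:1 6:1 4:1 3:1 2:1 1:1  a_24=8
[q^25] f(1)=1,f(5)=1,f(25)=1 ⇒ 3
n=26: 1·26 2·13 13·2 26·1  f→[1+1+1+1]=4
q^27  k|27↦f(k): 27:1 9:1 3:1 1:1  a_27=4
q^28  k|28↦f(k): 28:1 14:1 7:1 4:1 2:1 1:1  a_28=6
d|29:{29,1}  Σf=1+1=2

4, 4, 2, 8, 3, 4, 4, 6, 2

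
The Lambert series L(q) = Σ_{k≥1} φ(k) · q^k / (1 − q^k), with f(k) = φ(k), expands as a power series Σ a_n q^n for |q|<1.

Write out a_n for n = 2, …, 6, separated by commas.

n=2: 1·2 2·1  φ→[1+1]=2
q^3  k|3↦φ(k): 1:1 3:2  a_3=3
[q^4] φ(4)=2,φ(2)=1,φ(1)=1 ⇒ 4
n=5: 5·1 1·5  φ→[4+1]=5
d|6:{6,3,2,1}  Σφ=2+2+1+1=6

2, 3, 4, 5, 6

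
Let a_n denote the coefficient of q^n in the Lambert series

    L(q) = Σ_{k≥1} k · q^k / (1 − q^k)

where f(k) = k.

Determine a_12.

a_12 = 28

n=12: 1·12 2·6 3·4 4·3 6·2 12·1  f→[1+2+3+4+6+12]=28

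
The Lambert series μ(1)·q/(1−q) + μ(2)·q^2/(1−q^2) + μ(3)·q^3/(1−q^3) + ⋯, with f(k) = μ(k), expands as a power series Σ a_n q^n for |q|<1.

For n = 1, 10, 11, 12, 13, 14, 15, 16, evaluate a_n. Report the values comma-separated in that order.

q^1  k|1↦μ(k): 1:1  a_1=1
n=10: 1·10 2·5 5·2 10·1  μ→[1+(-1)+(-1)+1]=0
d|11:{1,11}  Σμ=1+(-1)=0
q^12  k|12↦μ(k): 12:0 6:1 4:0 3:-1 2:-1 1:1  a_12=0
n=13: 13·1 1·13  μ→[(-1)+1]=0
q^14  k|14↦μ(k): 14:1 7:-1 2:-1 1:1  a_14=0
n=15: 15·1 5·3 3·5 1·15  μ→[1+(-1)+(-1)+1]=0
q^16  k|16↦μ(k): 16:0 8:0 4:0 2:-1 1:1  a_16=0

1, 0, 0, 0, 0, 0, 0, 0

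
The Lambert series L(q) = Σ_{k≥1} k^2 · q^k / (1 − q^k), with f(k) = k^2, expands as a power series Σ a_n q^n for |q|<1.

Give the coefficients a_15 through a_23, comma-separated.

260, 341, 290, 455, 362, 546, 500, 610, 530

n=15: 1·15 3·5 5·3 15·1  f→[1+9+25+225]=260
d|16:{16,8,4,2,1}  Σf=256+64+16+4+1=341
n=17: 17·1 1·17  f→[289+1]=290
q^18  k|18↦f(k): 1:1 2:4 3:9 6:36 9:81 18:324  a_18=455
q^19  k|19↦f(k): 1:1 19:361  a_19=362
[q^20] f(1)=1,f(2)=4,f(4)=16,f(5)=25,f(10)=100,f(20)=400 ⇒ 546
q^21  k|21↦f(k): 21:441 7:49 3:9 1:1  a_21=500
[q^22] f(22)=484,f(11)=121,f(2)=4,f(1)=1 ⇒ 610
d|23:{23,1}  Σf=529+1=530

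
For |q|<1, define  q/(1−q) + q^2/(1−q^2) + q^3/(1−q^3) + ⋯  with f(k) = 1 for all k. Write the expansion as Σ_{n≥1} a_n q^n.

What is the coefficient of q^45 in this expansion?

n=45: 1·45 3·15 5·9 9·5 15·3 45·1  f→[1+1+1+1+1+1]=6

a_45 = 6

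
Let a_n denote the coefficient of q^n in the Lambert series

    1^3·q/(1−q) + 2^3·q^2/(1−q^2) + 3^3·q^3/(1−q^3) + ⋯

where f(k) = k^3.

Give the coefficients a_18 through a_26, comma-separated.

[q^18] f(1)=1,f(2)=8,f(3)=27,f(6)=216,f(9)=729,f(18)=5832 ⇒ 6813
q^19  k|19↦f(k): 19:6859 1:1  a_19=6860
[q^20] f(20)=8000,f(10)=1000,f(5)=125,f(4)=64,f(2)=8,f(1)=1 ⇒ 9198
q^21  k|21↦f(k): 21:9261 7:343 3:27 1:1  a_21=9632
d|22:{1,2,11,22}  Σf=1+8+1331+10648=11988
q^23  k|23↦f(k): 23:12167 1:1  a_23=12168
q^24  k|24↦f(k): 1:1 2:8 3:27 4:64 6:216 8:512 12:1728 24:13824  a_24=16380
d|25:{25,5,1}  Σf=15625+125+1=15751
n=26: 26·1 13·2 2·13 1·26  f→[17576+2197+8+1]=19782

6813, 6860, 9198, 9632, 11988, 12168, 16380, 15751, 19782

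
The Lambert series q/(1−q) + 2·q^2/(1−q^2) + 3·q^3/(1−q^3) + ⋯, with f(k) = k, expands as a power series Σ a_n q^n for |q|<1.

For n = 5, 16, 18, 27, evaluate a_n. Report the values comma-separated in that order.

6, 31, 39, 40

d|5:{5,1}  Σf=5+1=6
q^16  k|16↦f(k): 16:16 8:8 4:4 2:2 1:1  a_16=31
n=18: 18·1 9·2 6·3 3·6 2·9 1·18  f→[18+9+6+3+2+1]=39
d|27:{1,3,9,27}  Σf=1+3+9+27=40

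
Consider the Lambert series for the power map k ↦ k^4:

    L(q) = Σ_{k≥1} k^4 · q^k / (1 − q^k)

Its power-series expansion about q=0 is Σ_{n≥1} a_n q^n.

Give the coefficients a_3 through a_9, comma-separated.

q^3  k|3↦f(k): 1:1 3:81  a_3=82
d|4:{1,2,4}  Σf=1+16+256=273
d|5:{5,1}  Σf=625+1=626
[q^6] f(6)=1296,f(3)=81,f(2)=16,f(1)=1 ⇒ 1394
[q^7] f(1)=1,f(7)=2401 ⇒ 2402
n=8: 1·8 2·4 4·2 8·1  f→[1+16+256+4096]=4369
n=9: 9·1 3·3 1·9  f→[6561+81+1]=6643

82, 273, 626, 1394, 2402, 4369, 6643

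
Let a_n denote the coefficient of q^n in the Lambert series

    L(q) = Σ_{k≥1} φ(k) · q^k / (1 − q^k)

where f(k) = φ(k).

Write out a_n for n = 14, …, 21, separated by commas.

n=14: 14·1 7·2 2·7 1·14  φ→[6+6+1+1]=14
[q^15] φ(15)=8,φ(5)=4,φ(3)=2,φ(1)=1 ⇒ 15
d|16:{16,8,4,2,1}  Σφ=8+4+2+1+1=16
d|17:{17,1}  Σφ=16+1=17
d|18:{1,2,3,6,9,18}  Σφ=1+1+2+2+6+6=18
d|19:{19,1}  Σφ=18+1=19
q^20  k|20↦φ(k): 20:8 10:4 5:4 4:2 2:1 1:1  a_20=20
d|21:{1,3,7,21}  Σφ=1+2+6+12=21

14, 15, 16, 17, 18, 19, 20, 21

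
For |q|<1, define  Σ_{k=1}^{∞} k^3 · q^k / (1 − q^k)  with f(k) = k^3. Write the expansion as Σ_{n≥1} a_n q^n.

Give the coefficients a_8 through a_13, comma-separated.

[q^8] f(8)=512,f(4)=64,f(2)=8,f(1)=1 ⇒ 585
[q^9] f(9)=729,f(3)=27,f(1)=1 ⇒ 757
q^10  k|10↦f(k): 10:1000 5:125 2:8 1:1  a_10=1134
n=11: 1·11 11·1  f→[1+1331]=1332
d|12:{1,2,3,4,6,12}  Σf=1+8+27+64+216+1728=2044
q^13  k|13↦f(k): 13:2197 1:1  a_13=2198

585, 757, 1134, 1332, 2044, 2198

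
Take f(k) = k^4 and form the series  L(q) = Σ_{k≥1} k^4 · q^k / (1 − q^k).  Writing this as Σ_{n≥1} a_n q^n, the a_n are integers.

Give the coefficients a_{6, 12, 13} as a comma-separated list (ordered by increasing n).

1394, 22386, 28562

n=6: 1·6 2·3 3·2 6·1  f→[1+16+81+1296]=1394
[q^12] f(1)=1,f(2)=16,f(3)=81,f(4)=256,f(6)=1296,f(12)=20736 ⇒ 22386
q^13  k|13↦f(k): 1:1 13:28561  a_13=28562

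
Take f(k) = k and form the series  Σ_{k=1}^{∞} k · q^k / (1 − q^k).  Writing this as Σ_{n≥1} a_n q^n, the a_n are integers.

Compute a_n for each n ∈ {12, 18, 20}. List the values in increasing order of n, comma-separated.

28, 39, 42

[q^12] f(1)=1,f(2)=2,f(3)=3,f(4)=4,f(6)=6,f(12)=12 ⇒ 28
[q^18] f(1)=1,f(2)=2,f(3)=3,f(6)=6,f(9)=9,f(18)=18 ⇒ 39
d|20:{1,2,4,5,10,20}  Σf=1+2+4+5+10+20=42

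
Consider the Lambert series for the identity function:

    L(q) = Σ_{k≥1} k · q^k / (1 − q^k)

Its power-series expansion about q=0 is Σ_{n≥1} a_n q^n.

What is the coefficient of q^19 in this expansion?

n=19: 1·19 19·1  f→[1+19]=20

a_19 = 20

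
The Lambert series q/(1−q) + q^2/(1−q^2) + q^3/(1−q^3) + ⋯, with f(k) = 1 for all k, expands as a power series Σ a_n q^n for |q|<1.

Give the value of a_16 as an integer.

a_16 = 5

[q^16] f(16)=1,f(8)=1,f(4)=1,f(2)=1,f(1)=1 ⇒ 5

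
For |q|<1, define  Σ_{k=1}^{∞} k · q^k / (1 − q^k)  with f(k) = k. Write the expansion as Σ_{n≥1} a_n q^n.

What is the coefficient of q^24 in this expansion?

a_24 = 60

n=24: 24·1 12·2 8·3 6·4 4·6 3·8 2·12 1·24  f→[24+12+8+6+4+3+2+1]=60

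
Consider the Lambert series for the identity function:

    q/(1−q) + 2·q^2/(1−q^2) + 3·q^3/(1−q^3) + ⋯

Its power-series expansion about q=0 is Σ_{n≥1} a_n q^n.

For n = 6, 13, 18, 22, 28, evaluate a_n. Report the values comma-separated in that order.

n=6: 1·6 2·3 3·2 6·1  f→[1+2+3+6]=12
n=13: 1·13 13·1  f→[1+13]=14
d|18:{18,9,6,3,2,1}  Σf=18+9+6+3+2+1=39
n=22: 1·22 2·11 11·2 22·1  f→[1+2+11+22]=36
q^28  k|28↦f(k): 28:28 14:14 7:7 4:4 2:2 1:1  a_28=56

12, 14, 39, 36, 56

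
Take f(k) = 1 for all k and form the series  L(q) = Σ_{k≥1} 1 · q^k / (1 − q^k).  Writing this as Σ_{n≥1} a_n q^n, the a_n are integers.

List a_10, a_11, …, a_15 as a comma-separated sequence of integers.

[q^10] f(1)=1,f(2)=1,f(5)=1,f(10)=1 ⇒ 4
[q^11] f(11)=1,f(1)=1 ⇒ 2
[q^12] f(1)=1,f(2)=1,f(3)=1,f(4)=1,f(6)=1,f(12)=1 ⇒ 6
d|13:{1,13}  Σf=1+1=2
n=14: 1·14 2·7 7·2 14·1  f→[1+1+1+1]=4
d|15:{15,5,3,1}  Σf=1+1+1+1=4

4, 2, 6, 2, 4, 4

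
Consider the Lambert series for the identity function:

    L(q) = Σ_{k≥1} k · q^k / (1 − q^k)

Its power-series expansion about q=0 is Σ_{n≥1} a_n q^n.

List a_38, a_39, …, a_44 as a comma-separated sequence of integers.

d|38:{1,2,19,38}  Σf=1+2+19+38=60
n=39: 1·39 3·13 13·3 39·1  f→[1+3+13+39]=56
q^40  k|40↦f(k): 40:40 20:20 10:10 8:8 5:5 4:4 2:2 1:1  a_40=90
q^41  k|41↦f(k): 1:1 41:41  a_41=42
q^42  k|42↦f(k): 1:1 2:2 3:3 6:6 7:7 14:14 21:21 42:42  a_42=96
q^43  k|43↦f(k): 1:1 43:43  a_43=44
n=44: 44·1 22·2 11·4 4·11 2·22 1·44  f→[44+22+11+4+2+1]=84

60, 56, 90, 42, 96, 44, 84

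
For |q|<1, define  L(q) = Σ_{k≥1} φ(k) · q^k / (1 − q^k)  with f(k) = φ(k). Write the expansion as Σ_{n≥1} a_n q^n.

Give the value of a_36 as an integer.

[q^36] φ(36)=12,φ(18)=6,φ(12)=4,φ(9)=6,φ(6)=2,φ(4)=2,φ(3)=2,φ(2)=1,φ(1)=1 ⇒ 36

a_36 = 36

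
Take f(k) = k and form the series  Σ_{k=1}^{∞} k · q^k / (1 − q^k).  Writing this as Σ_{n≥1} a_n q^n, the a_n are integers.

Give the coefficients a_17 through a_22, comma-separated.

18, 39, 20, 42, 32, 36

n=17: 17·1 1·17  f→[17+1]=18
d|18:{18,9,6,3,2,1}  Σf=18+9+6+3+2+1=39
d|19:{1,19}  Σf=1+19=20
q^20  k|20↦f(k): 1:1 2:2 4:4 5:5 10:10 20:20  a_20=42
q^21  k|21↦f(k): 1:1 3:3 7:7 21:21  a_21=32
[q^22] f(1)=1,f(2)=2,f(11)=11,f(22)=22 ⇒ 36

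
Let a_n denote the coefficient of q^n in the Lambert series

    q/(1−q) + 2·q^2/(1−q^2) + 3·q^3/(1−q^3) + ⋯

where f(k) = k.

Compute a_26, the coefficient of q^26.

d|26:{26,13,2,1}  Σf=26+13+2+1=42

a_26 = 42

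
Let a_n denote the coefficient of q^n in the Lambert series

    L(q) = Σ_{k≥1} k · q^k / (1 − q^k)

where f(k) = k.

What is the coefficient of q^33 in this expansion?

d|33:{1,3,11,33}  Σf=1+3+11+33=48

a_33 = 48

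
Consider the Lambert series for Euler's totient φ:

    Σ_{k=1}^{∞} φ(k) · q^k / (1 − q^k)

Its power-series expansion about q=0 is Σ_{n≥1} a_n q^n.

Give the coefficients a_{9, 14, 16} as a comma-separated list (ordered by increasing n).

n=9: 9·1 3·3 1·9  φ→[6+2+1]=9
q^14  k|14↦φ(k): 14:6 7:6 2:1 1:1  a_14=14
n=16: 16·1 8·2 4·4 2·8 1·16  φ→[8+4+2+1+1]=16

9, 14, 16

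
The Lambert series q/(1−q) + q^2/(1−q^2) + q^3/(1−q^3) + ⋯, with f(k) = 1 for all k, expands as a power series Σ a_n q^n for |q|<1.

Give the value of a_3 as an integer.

q^3  k|3↦f(k): 3:1 1:1  a_3=2

a_3 = 2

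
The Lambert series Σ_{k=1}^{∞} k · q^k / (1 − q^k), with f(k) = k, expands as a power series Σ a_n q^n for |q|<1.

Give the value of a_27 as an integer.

a_27 = 40

[q^27] f(1)=1,f(3)=3,f(9)=9,f(27)=27 ⇒ 40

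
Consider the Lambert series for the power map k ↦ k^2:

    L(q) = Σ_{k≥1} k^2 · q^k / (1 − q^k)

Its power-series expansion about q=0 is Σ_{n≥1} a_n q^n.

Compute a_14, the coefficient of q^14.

a_14 = 250

d|14:{14,7,2,1}  Σf=196+49+4+1=250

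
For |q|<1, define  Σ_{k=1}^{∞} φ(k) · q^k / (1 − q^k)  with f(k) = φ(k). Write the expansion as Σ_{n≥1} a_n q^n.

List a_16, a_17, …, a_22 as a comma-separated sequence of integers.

[q^16] φ(1)=1,φ(2)=1,φ(4)=2,φ(8)=4,φ(16)=8 ⇒ 16
n=17: 17·1 1·17  φ→[16+1]=17
q^18  k|18↦φ(k): 1:1 2:1 3:2 6:2 9:6 18:6  a_18=18
n=19: 1·19 19·1  φ→[1+18]=19
d|20:{20,10,5,4,2,1}  Σφ=8+4+4+2+1+1=20
[q^21] φ(1)=1,φ(3)=2,φ(7)=6,φ(21)=12 ⇒ 21
[q^22] φ(22)=10,φ(11)=10,φ(2)=1,φ(1)=1 ⇒ 22

16, 17, 18, 19, 20, 21, 22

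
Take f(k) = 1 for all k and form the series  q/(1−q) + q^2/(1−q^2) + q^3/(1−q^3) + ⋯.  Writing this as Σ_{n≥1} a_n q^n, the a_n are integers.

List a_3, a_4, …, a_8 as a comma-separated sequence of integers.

2, 3, 2, 4, 2, 4

d|3:{1,3}  Σf=1+1=2
q^4  k|4↦f(k): 1:1 2:1 4:1  a_4=3
d|5:{1,5}  Σf=1+1=2
[q^6] f(1)=1,f(2)=1,f(3)=1,f(6)=1 ⇒ 4
n=7: 1·7 7·1  f→[1+1]=2
q^8  k|8↦f(k): 8:1 4:1 2:1 1:1  a_8=4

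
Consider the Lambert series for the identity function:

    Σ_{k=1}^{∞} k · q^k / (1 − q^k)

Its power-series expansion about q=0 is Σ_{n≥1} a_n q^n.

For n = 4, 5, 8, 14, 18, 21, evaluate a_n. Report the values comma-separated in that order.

d|4:{1,2,4}  Σf=1+2+4=7
[q^5] f(5)=5,f(1)=1 ⇒ 6
d|8:{8,4,2,1}  Σf=8+4+2+1=15
[q^14] f(1)=1,f(2)=2,f(7)=7,f(14)=14 ⇒ 24
q^18  k|18↦f(k): 1:1 2:2 3:3 6:6 9:9 18:18  a_18=39
q^21  k|21↦f(k): 1:1 3:3 7:7 21:21  a_21=32

7, 6, 15, 24, 39, 32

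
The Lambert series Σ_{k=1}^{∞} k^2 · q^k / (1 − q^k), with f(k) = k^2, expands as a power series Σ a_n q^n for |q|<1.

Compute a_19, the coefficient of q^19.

n=19: 19·1 1·19  f→[361+1]=362

a_19 = 362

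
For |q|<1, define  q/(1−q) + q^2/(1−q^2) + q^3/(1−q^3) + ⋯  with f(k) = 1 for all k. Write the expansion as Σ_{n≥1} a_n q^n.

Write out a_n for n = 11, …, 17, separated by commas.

n=11: 11·1 1·11  f→[1+1]=2
n=12: 1·12 2·6 3·4 4·3 6·2 12·1  f→[1+1+1+1+1+1]=6
d|13:{13,1}  Σf=1+1=2
d|14:{14,7,2,1}  Σf=1+1+1+1=4
q^15  k|15↦f(k): 1:1 3:1 5:1 15:1  a_15=4
[q^16] f(16)=1,f(8)=1,f(4)=1,f(2)=1,f(1)=1 ⇒ 5
[q^17] f(17)=1,f(1)=1 ⇒ 2

2, 6, 2, 4, 4, 5, 2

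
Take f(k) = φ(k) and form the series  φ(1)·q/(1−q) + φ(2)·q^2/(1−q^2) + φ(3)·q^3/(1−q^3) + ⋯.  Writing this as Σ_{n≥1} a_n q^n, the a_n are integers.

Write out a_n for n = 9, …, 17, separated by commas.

d|9:{9,3,1}  Σφ=6+2+1=9
[q^10] φ(1)=1,φ(2)=1,φ(5)=4,φ(10)=4 ⇒ 10
q^11  k|11↦φ(k): 1:1 11:10  a_11=11
q^12  k|12↦φ(k): 12:4 6:2 4:2 3:2 2:1 1:1  a_12=12
q^13  k|13↦φ(k): 13:12 1:1  a_13=13
d|14:{14,7,2,1}  Σφ=6+6+1+1=14
[q^15] φ(1)=1,φ(3)=2,φ(5)=4,φ(15)=8 ⇒ 15
q^16  k|16↦φ(k): 1:1 2:1 4:2 8:4 16:8  a_16=16
n=17: 1·17 17·1  φ→[1+16]=17

9, 10, 11, 12, 13, 14, 15, 16, 17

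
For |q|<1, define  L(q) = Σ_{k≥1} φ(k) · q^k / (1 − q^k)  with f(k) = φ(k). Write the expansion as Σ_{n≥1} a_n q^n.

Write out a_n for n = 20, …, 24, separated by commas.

[q^20] φ(1)=1,φ(2)=1,φ(4)=2,φ(5)=4,φ(10)=4,φ(20)=8 ⇒ 20
q^21  k|21↦φ(k): 1:1 3:2 7:6 21:12  a_21=21
q^22  k|22↦φ(k): 1:1 2:1 11:10 22:10  a_22=22
[q^23] φ(23)=22,φ(1)=1 ⇒ 23
n=24: 1·24 2·12 3·8 4·6 6·4 8·3 12·2 24·1  φ→[1+1+2+2+2+4+4+8]=24

20, 21, 22, 23, 24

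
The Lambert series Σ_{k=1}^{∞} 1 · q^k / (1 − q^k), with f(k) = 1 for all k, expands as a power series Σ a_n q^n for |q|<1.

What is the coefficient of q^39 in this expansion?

a_39 = 4

d|39:{39,13,3,1}  Σf=1+1+1+1=4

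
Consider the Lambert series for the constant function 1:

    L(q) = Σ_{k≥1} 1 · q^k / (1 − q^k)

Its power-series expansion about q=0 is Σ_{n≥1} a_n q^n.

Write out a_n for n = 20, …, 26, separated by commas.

6, 4, 4, 2, 8, 3, 4

q^20  k|20↦f(k): 20:1 10:1 5:1 4:1 2:1 1:1  a_20=6
d|21:{1,3,7,21}  Σf=1+1+1+1=4
n=22: 22·1 11·2 2·11 1·22  f→[1+1+1+1]=4
q^23  k|23↦f(k): 23:1 1:1  a_23=2
q^24  k|24↦f(k): 1:1 2:1 3:1 4:1 6:1 8:1 12:1 24:1  a_24=8
q^25  k|25↦f(k): 25:1 5:1 1:1  a_25=3
[q^26] f(1)=1,f(2)=1,f(13)=1,f(26)=1 ⇒ 4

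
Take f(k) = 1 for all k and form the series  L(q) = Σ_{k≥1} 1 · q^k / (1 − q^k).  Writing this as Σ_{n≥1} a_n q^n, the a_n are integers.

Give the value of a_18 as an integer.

a_18 = 6

n=18: 1·18 2·9 3·6 6·3 9·2 18·1  f→[1+1+1+1+1+1]=6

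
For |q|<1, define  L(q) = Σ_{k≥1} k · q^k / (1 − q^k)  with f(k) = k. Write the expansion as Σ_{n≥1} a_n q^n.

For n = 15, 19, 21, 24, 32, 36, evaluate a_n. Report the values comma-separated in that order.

q^15  k|15↦f(k): 1:1 3:3 5:5 15:15  a_15=24
n=19: 1·19 19·1  f→[1+19]=20
q^21  k|21↦f(k): 21:21 7:7 3:3 1:1  a_21=32
n=24: 24·1 12·2 8·3 6·4 4·6 3·8 2·12 1·24  f→[24+12+8+6+4+3+2+1]=60
q^32  k|32↦f(k): 1:1 2:2 4:4 8:8 16:16 32:32  a_32=63
n=36: 1·36 2·18 3·12 4·9 6·6 9·4 12·3 18·2 36·1  f→[1+2+3+4+6+9+12+18+36]=91

24, 20, 32, 60, 63, 91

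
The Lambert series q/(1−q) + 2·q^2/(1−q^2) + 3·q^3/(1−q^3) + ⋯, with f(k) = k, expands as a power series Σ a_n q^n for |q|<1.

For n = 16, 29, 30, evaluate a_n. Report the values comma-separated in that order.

n=16: 1·16 2·8 4·4 8·2 16·1  f→[1+2+4+8+16]=31
q^29  k|29↦f(k): 29:29 1:1  a_29=30
q^30  k|30↦f(k): 1:1 2:2 3:3 5:5 6:6 10:10 15:15 30:30  a_30=72

31, 30, 72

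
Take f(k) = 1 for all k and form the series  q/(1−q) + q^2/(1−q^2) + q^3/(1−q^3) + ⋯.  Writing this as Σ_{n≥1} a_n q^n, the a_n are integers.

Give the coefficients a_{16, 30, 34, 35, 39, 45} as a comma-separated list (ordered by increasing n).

5, 8, 4, 4, 4, 6

n=16: 1·16 2·8 4·4 8·2 16·1  f→[1+1+1+1+1]=5
d|30:{30,15,10,6,5,3,2,1}  Σf=1+1+1+1+1+1+1+1=8
q^34  k|34↦f(k): 34:1 17:1 2:1 1:1  a_34=4
n=35: 35·1 7·5 5·7 1·35  f→[1+1+1+1]=4
d|39:{39,13,3,1}  Σf=1+1+1+1=4
q^45  k|45↦f(k): 45:1 15:1 9:1 5:1 3:1 1:1  a_45=6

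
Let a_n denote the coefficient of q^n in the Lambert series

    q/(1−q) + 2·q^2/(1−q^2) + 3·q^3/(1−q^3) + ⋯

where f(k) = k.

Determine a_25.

n=25: 1·25 5·5 25·1  f→[1+5+25]=31

a_25 = 31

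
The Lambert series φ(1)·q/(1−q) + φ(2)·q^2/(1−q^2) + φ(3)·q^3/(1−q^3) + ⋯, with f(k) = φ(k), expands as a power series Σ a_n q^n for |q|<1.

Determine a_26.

n=26: 1·26 2·13 13·2 26·1  φ→[1+1+12+12]=26

a_26 = 26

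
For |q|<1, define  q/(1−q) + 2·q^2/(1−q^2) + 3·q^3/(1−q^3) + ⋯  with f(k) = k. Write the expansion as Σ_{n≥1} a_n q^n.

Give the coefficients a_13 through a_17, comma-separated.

14, 24, 24, 31, 18

n=13: 13·1 1·13  f→[13+1]=14
q^14  k|14↦f(k): 1:1 2:2 7:7 14:14  a_14=24
n=15: 15·1 5·3 3·5 1·15  f→[15+5+3+1]=24
n=16: 1·16 2·8 4·4 8·2 16·1  f→[1+2+4+8+16]=31
[q^17] f(1)=1,f(17)=17 ⇒ 18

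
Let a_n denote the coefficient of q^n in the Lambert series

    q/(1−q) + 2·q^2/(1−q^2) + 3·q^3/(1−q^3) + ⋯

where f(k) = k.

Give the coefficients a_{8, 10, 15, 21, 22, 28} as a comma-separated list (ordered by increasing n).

d|8:{8,4,2,1}  Σf=8+4+2+1=15
n=10: 10·1 5·2 2·5 1·10  f→[10+5+2+1]=18
q^15  k|15↦f(k): 15:15 5:5 3:3 1:1  a_15=24
q^21  k|21↦f(k): 21:21 7:7 3:3 1:1  a_21=32
n=22: 22·1 11·2 2·11 1·22  f→[22+11+2+1]=36
d|28:{28,14,7,4,2,1}  Σf=28+14+7+4+2+1=56

15, 18, 24, 32, 36, 56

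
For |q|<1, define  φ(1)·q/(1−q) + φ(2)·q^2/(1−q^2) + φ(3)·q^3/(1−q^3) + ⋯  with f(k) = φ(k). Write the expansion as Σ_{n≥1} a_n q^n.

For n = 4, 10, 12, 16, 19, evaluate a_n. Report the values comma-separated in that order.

d|4:{4,2,1}  Σφ=2+1+1=4
q^10  k|10↦φ(k): 1:1 2:1 5:4 10:4  a_10=10
d|12:{12,6,4,3,2,1}  Σφ=4+2+2+2+1+1=12
n=16: 1·16 2·8 4·4 8·2 16·1  φ→[1+1+2+4+8]=16
d|19:{19,1}  Σφ=18+1=19

4, 10, 12, 16, 19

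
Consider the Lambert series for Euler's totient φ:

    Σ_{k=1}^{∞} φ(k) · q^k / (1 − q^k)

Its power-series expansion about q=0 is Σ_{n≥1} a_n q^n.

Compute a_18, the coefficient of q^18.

n=18: 1·18 2·9 3·6 6·3 9·2 18·1  φ→[1+1+2+2+6+6]=18

a_18 = 18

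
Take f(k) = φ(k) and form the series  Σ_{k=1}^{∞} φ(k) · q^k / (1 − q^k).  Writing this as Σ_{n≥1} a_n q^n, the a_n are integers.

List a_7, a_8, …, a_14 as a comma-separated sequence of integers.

n=7: 7·1 1·7  φ→[6+1]=7
[q^8] φ(8)=4,φ(4)=2,φ(2)=1,φ(1)=1 ⇒ 8
n=9: 1·9 3·3 9·1  φ→[1+2+6]=9
d|10:{10,5,2,1}  Σφ=4+4+1+1=10
q^11  k|11↦φ(k): 1:1 11:10  a_11=11
d|12:{12,6,4,3,2,1}  Σφ=4+2+2+2+1+1=12
q^13  k|13↦φ(k): 13:12 1:1  a_13=13
d|14:{1,2,7,14}  Σφ=1+1+6+6=14

7, 8, 9, 10, 11, 12, 13, 14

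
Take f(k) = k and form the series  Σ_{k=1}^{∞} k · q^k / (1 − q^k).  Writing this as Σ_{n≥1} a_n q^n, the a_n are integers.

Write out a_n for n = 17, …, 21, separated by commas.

18, 39, 20, 42, 32

[q^17] f(17)=17,f(1)=1 ⇒ 18
d|18:{1,2,3,6,9,18}  Σf=1+2+3+6+9+18=39
n=19: 1·19 19·1  f→[1+19]=20
d|20:{20,10,5,4,2,1}  Σf=20+10+5+4+2+1=42
q^21  k|21↦f(k): 21:21 7:7 3:3 1:1  a_21=32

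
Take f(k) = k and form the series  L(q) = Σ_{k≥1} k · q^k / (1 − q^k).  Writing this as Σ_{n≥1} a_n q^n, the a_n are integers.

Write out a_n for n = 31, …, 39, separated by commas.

q^31  k|31↦f(k): 1:1 31:31  a_31=32
n=32: 1·32 2·16 4·8 8·4 16·2 32·1  f→[1+2+4+8+16+32]=63
d|33:{33,11,3,1}  Σf=33+11+3+1=48
q^34  k|34↦f(k): 34:34 17:17 2:2 1:1  a_34=54
q^35  k|35↦f(k): 35:35 7:7 5:5 1:1  a_35=48
n=36: 36·1 18·2 12·3 9·4 6·6 4·9 3·12 2·18 1·36  f→[36+18+12+9+6+4+3+2+1]=91
q^37  k|37↦f(k): 1:1 37:37  a_37=38
n=38: 1·38 2·19 19·2 38·1  f→[1+2+19+38]=60
n=39: 39·1 13·3 3·13 1·39  f→[39+13+3+1]=56

32, 63, 48, 54, 48, 91, 38, 60, 56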